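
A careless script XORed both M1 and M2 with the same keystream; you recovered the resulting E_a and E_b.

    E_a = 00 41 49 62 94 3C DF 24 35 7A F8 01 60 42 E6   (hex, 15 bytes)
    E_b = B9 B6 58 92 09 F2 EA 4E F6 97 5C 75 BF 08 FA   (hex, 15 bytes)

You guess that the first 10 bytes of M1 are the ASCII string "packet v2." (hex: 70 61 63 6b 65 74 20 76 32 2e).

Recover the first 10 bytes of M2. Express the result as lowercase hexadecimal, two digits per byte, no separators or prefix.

c996729bf8ba151cf1c3

First, E_a ⊕ E_b = (M1 ⊕ K) ⊕ (M2 ⊕ K) = M1 ⊕ M2, so the key drops out. Then M2 = (M1 ⊕ M2) ⊕ M1 over the first 10 bytes.
byte 0: (00 ⊕ b9) ⊕ 70 = b9 ⊕ 70 = c9
byte 1: (41 ⊕ b6) ⊕ 61 = f7 ⊕ 61 = 96
byte 2: (49 ⊕ 58) ⊕ 63 = 11 ⊕ 63 = 72
byte 3: (62 ⊕ 92) ⊕ 6b = f0 ⊕ 6b = 9b
byte 4: (94 ⊕ 09) ⊕ 65 = 9d ⊕ 65 = f8
byte 5: (3c ⊕ f2) ⊕ 74 = ce ⊕ 74 = ba
byte 6: (df ⊕ ea) ⊕ 20 = 35 ⊕ 20 = 15
byte 7: (24 ⊕ 4e) ⊕ 76 = 6a ⊕ 76 = 1c
byte 8: (35 ⊕ f6) ⊕ 32 = c3 ⊕ 32 = f1
byte 9: (7a ⊕ 97) ⊕ 2e = ed ⊕ 2e = c3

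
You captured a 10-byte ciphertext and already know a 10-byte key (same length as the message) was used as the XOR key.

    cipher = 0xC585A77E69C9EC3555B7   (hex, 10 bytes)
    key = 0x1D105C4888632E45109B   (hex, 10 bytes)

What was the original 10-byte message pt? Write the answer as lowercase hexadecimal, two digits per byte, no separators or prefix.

d895fb36e1aac270452c

11000101 ^ 00011101 = 11011000
10000101 ^ 00010000 = 10010101
10100111 ^ 01011100 = 11111011
01111110 ^ 01001000 = 00110110
01101001 ^ 10001000 = 11100001
11001001 ^ 01100011 = 10101010
11101100 ^ 00101110 = 11000010
00110101 ^ 01000101 = 01110000
01010101 ^ 00010000 = 01000101
10110111 ^ 10011011 = 00101100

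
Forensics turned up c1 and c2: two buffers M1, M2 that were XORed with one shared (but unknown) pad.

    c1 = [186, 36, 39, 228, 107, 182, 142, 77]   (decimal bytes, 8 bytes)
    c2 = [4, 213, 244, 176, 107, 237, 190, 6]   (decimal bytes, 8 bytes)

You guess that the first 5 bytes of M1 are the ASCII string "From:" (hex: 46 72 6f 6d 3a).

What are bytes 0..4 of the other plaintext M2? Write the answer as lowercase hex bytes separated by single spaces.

f8 83 bc 39 3a

First, c1 ⊕ c2 = (M1 ⊕ K) ⊕ (M2 ⊕ K) = M1 ⊕ M2, so the key drops out. Then M2 = (M1 ⊕ M2) ⊕ M1 over the first 5 bytes.
byte 0: (ba ⊕ 04) ⊕ 46 = be ⊕ 46 = f8
byte 1: (24 ⊕ d5) ⊕ 72 = f1 ⊕ 72 = 83
byte 2: (27 ⊕ f4) ⊕ 6f = d3 ⊕ 6f = bc
byte 3: (e4 ⊕ b0) ⊕ 6d = 54 ⊕ 6d = 39
byte 4: (6b ⊕ 6b) ⊕ 3a = 00 ⊕ 3a = 3a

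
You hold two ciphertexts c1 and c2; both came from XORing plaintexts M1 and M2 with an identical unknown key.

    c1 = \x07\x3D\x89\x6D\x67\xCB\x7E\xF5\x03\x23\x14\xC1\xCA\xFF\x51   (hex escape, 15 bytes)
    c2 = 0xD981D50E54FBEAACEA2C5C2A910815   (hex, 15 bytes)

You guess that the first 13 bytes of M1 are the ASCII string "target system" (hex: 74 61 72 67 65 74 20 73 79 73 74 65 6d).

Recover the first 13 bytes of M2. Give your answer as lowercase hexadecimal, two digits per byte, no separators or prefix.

First, c1 ⊕ c2 = (M1 ⊕ K) ⊕ (M2 ⊕ K) = M1 ⊕ M2, so the key drops out. Then M2 = (M1 ⊕ M2) ⊕ M1 over the first 13 bytes.
byte 0: (07 xor d9) xor 74 = de xor 74 = aa
byte 1: (3d xor 81) xor 61 = bc xor 61 = dd
byte 2: (89 xor d5) xor 72 = 5c xor 72 = 2e
byte 3: (6d xor 0e) xor 67 = 63 xor 67 = 04
byte 4: (67 xor 54) xor 65 = 33 xor 65 = 56
byte 5: (cb xor fb) xor 74 = 30 xor 74 = 44
byte 6: (7e xor ea) xor 20 = 94 xor 20 = b4
byte 7: (f5 xor ac) xor 73 = 59 xor 73 = 2a
byte 8: (03 xor ea) xor 79 = e9 xor 79 = 90
byte 9: (23 xor 2c) xor 73 = 0f xor 73 = 7c
byte 10: (14 xor 5c) xor 74 = 48 xor 74 = 3c
byte 11: (c1 xor 2a) xor 65 = eb xor 65 = 8e
byte 12: (ca xor 91) xor 6d = 5b xor 6d = 36

aadd2e045644b42a907c3c8e36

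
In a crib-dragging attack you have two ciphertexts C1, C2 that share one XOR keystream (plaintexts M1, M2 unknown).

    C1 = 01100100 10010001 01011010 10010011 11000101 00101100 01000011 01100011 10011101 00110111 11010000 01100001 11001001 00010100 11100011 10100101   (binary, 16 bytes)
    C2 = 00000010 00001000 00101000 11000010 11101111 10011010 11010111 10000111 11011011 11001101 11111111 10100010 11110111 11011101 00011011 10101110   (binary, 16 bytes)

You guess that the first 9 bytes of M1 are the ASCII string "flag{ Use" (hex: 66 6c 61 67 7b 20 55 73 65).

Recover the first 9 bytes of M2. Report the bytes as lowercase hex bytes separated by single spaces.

00 f5 13 36 51 96 c1 97 23

First, C1 ⊕ C2 = (M1 ⊕ K) ⊕ (M2 ⊕ K) = M1 ⊕ M2, so the key drops out. Then M2 = (M1 ⊕ M2) ⊕ M1 over the first 9 bytes.
byte 0: (64 ^ 02) ^ 66 = 66 ^ 66 = 00
byte 1: (91 ^ 08) ^ 6c = 99 ^ 6c = f5
byte 2: (5a ^ 28) ^ 61 = 72 ^ 61 = 13
byte 3: (93 ^ c2) ^ 67 = 51 ^ 67 = 36
byte 4: (c5 ^ ef) ^ 7b = 2a ^ 7b = 51
byte 5: (2c ^ 9a) ^ 20 = b6 ^ 20 = 96
byte 6: (43 ^ d7) ^ 55 = 94 ^ 55 = c1
byte 7: (63 ^ 87) ^ 73 = e4 ^ 73 = 97
byte 8: (9d ^ db) ^ 65 = 46 ^ 65 = 23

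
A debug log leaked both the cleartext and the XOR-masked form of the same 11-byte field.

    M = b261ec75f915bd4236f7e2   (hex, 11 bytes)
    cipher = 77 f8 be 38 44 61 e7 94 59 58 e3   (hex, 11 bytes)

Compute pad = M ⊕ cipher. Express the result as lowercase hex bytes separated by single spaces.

c5 99 52 4d bd 74 5a d6 6f af 01

Since cipher = M ⊕ pad, XORing both sides with M gives pad = M ⊕ cipher.
b2 xor 77 = c5
61 xor f8 = 99
ec xor be = 52
75 xor 38 = 4d
f9 xor 44 = bd
15 xor 61 = 74
bd xor e7 = 5a
42 xor 94 = d6
36 xor 59 = 6f
f7 xor 58 = af
e2 xor e3 = 01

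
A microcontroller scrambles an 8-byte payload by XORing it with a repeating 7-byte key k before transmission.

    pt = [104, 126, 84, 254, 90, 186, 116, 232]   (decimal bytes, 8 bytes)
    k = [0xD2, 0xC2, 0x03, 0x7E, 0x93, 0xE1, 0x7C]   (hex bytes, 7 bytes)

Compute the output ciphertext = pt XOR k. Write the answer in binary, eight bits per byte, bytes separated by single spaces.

10111010 10111100 01010111 10000000 11001001 01011011 00001000 00111010

The 7-byte key repeats, so the effective keystream is d2 c2 03 7e 93 e1 7c d2.
byte 0: 104 xor 210 = 186
byte 1: 126 xor 194 = 188
byte 2:  84 xor   3 =  87
byte 3: 254 xor 126 = 128
byte 4:  90 xor 147 = 201
byte 5: 186 xor 225 =  91
byte 6: 116 xor 124 =   8
byte 7: 232 xor 210 =  58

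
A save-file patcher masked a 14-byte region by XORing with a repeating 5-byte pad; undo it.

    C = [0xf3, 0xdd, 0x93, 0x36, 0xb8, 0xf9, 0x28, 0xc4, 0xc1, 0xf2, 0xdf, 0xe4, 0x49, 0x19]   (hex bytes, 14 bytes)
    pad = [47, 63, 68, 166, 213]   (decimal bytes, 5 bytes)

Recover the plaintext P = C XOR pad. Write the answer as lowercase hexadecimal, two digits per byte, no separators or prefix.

dce2d7906dd617806727f0db0dbf

The 5-byte key repeats, so the effective keystream is 2f 3f 44 a6 d5 2f 3f 44 a6 d5 2f 3f 44 a6.
byte 0: f3 xor 2f = dc
byte 1: dd xor 3f = e2
byte 2: 93 xor 44 = d7
byte 3: 36 xor a6 = 90
byte 4: b8 xor d5 = 6d
byte 5: f9 xor 2f = d6
byte 6: 28 xor 3f = 17
byte 7: c4 xor 44 = 80
byte 8: c1 xor a6 = 67
byte 9: f2 xor d5 = 27
byte 10: df xor 2f = f0
byte 11: e4 xor 3f = db
byte 12: 49 xor 44 = 0d
byte 13: 19 xor a6 = bf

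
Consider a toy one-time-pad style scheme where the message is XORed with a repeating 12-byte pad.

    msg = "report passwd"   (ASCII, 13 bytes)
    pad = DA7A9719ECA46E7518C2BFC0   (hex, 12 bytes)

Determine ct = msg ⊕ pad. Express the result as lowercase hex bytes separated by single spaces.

The 12-byte key repeats, so the effective keystream is da 7a 97 19 ec a4 6e 75 18 c2 bf c0 da.
byte 0: 72 xor da = a8
byte 1: 65 xor 7a = 1f
byte 2: 70 xor 97 = e7
byte 3: 6f xor 19 = 76
byte 4: 72 xor ec = 9e
byte 5: 74 xor a4 = d0
byte 6: 20 xor 6e = 4e
byte 7: 70 xor 75 = 05
byte 8: 61 xor 18 = 79
byte 9: 73 xor c2 = b1
byte 10: 73 xor bf = cc
byte 11: 77 xor c0 = b7
byte 12: 64 xor da = be

a8 1f e7 76 9e d0 4e 05 79 b1 cc b7 be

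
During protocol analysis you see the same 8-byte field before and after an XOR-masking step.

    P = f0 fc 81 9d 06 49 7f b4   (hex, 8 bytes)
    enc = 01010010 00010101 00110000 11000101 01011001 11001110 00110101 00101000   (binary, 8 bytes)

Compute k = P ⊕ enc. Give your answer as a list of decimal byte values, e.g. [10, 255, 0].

[162, 233, 177, 88, 95, 135, 74, 156]

Since enc = P ⊕ k, XORing both sides with P gives k = P ⊕ enc.
11110000 xor 01010010 = 10100010
11111100 xor 00010101 = 11101001
10000001 xor 00110000 = 10110001
10011101 xor 11000101 = 01011000
00000110 xor 01011001 = 01011111
01001001 xor 11001110 = 10000111
01111111 xor 00110101 = 01001010
10110100 xor 00101000 = 10011100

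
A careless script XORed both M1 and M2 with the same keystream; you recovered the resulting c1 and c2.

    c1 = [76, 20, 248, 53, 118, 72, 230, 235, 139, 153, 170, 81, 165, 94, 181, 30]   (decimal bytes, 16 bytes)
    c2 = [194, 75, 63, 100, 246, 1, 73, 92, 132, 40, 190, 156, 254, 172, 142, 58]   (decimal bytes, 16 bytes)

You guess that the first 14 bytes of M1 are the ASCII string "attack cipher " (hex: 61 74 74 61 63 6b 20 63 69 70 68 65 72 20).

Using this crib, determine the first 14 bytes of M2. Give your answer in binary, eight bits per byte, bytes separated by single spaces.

First, c1 ⊕ c2 = (M1 ⊕ K) ⊕ (M2 ⊕ K) = M1 ⊕ M2, so the key drops out. Then M2 = (M1 ⊕ M2) ⊕ M1 over the first 14 bytes.
byte 0: (4c ⊕ c2) ⊕ 61 = 8e ⊕ 61 = ef
byte 1: (14 ⊕ 4b) ⊕ 74 = 5f ⊕ 74 = 2b
byte 2: (f8 ⊕ 3f) ⊕ 74 = c7 ⊕ 74 = b3
byte 3: (35 ⊕ 64) ⊕ 61 = 51 ⊕ 61 = 30
byte 4: (76 ⊕ f6) ⊕ 63 = 80 ⊕ 63 = e3
byte 5: (48 ⊕ 01) ⊕ 6b = 49 ⊕ 6b = 22
byte 6: (e6 ⊕ 49) ⊕ 20 = af ⊕ 20 = 8f
byte 7: (eb ⊕ 5c) ⊕ 63 = b7 ⊕ 63 = d4
byte 8: (8b ⊕ 84) ⊕ 69 = 0f ⊕ 69 = 66
byte 9: (99 ⊕ 28) ⊕ 70 = b1 ⊕ 70 = c1
byte 10: (aa ⊕ be) ⊕ 68 = 14 ⊕ 68 = 7c
byte 11: (51 ⊕ 9c) ⊕ 65 = cd ⊕ 65 = a8
byte 12: (a5 ⊕ fe) ⊕ 72 = 5b ⊕ 72 = 29
byte 13: (5e ⊕ ac) ⊕ 20 = f2 ⊕ 20 = d2

11101111 00101011 10110011 00110000 11100011 00100010 10001111 11010100 01100110 11000001 01111100 10101000 00101001 11010010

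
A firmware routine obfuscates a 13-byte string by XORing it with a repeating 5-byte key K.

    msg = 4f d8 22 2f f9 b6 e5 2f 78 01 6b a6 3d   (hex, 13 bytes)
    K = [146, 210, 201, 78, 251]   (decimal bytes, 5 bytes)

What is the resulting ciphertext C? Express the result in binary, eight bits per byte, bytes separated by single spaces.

The 5-byte key repeats, so the effective keystream is 92 d2 c9 4e fb 92 d2 c9 4e fb 92 d2 c9.
byte 0: 01001111 XOR 10010010 = 11011101
byte 1: 11011000 XOR 11010010 = 00001010
byte 2: 00100010 XOR 11001001 = 11101011
byte 3: 00101111 XOR 01001110 = 01100001
byte 4: 11111001 XOR 11111011 = 00000010
byte 5: 10110110 XOR 10010010 = 00100100
byte 6: 11100101 XOR 11010010 = 00110111
byte 7: 00101111 XOR 11001001 = 11100110
byte 8: 01111000 XOR 01001110 = 00110110
byte 9: 00000001 XOR 11111011 = 11111010
byte 10: 01101011 XOR 10010010 = 11111001
byte 11: 10100110 XOR 11010010 = 01110100
byte 12: 00111101 XOR 11001001 = 11110100

11011101 00001010 11101011 01100001 00000010 00100100 00110111 11100110 00110110 11111010 11111001 01110100 11110100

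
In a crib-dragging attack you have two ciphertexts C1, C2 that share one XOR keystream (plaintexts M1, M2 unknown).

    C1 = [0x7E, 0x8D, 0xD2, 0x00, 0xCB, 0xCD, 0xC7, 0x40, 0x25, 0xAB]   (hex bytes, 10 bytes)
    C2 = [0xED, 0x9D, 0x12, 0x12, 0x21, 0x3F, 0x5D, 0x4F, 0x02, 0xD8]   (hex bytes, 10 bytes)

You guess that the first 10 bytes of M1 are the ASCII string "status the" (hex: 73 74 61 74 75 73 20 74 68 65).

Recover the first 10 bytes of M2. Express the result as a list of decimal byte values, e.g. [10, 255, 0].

First, C1 ⊕ C2 = (M1 ⊕ K) ⊕ (M2 ⊕ K) = M1 ⊕ M2, so the key drops out. Then M2 = (M1 ⊕ M2) ⊕ M1 over the first 10 bytes.
byte 0: (7e XOR ed) XOR 73 = 93 XOR 73 = e0
byte 1: (8d XOR 9d) XOR 74 = 10 XOR 74 = 64
byte 2: (d2 XOR 12) XOR 61 = c0 XOR 61 = a1
byte 3: (00 XOR 12) XOR 74 = 12 XOR 74 = 66
byte 4: (cb XOR 21) XOR 75 = ea XOR 75 = 9f
byte 5: (cd XOR 3f) XOR 73 = f2 XOR 73 = 81
byte 6: (c7 XOR 5d) XOR 20 = 9a XOR 20 = ba
byte 7: (40 XOR 4f) XOR 74 = 0f XOR 74 = 7b
byte 8: (25 XOR 02) XOR 68 = 27 XOR 68 = 4f
byte 9: (ab XOR d8) XOR 65 = 73 XOR 65 = 16

[224, 100, 161, 102, 159, 129, 186, 123, 79, 22]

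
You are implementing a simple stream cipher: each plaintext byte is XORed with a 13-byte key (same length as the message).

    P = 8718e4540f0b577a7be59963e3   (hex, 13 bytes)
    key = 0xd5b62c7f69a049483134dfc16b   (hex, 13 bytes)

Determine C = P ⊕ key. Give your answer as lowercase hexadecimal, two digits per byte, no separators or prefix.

byte 0: 135 ⊕ 213 =  82
byte 1:  24 ⊕ 182 = 174
byte 2: 228 ⊕  44 = 200
byte 3:  84 ⊕ 127 =  43
byte 4:  15 ⊕ 105 = 102
byte 5:  11 ⊕ 160 = 171
byte 6:  87 ⊕  73 =  30
byte 7: 122 ⊕  72 =  50
byte 8: 123 ⊕  49 =  74
byte 9: 229 ⊕  52 = 209
byte 10: 153 ⊕ 223 =  70
byte 11:  99 ⊕ 193 = 162
byte 12: 227 ⊕ 107 = 136

52aec82b66ab1e324ad146a288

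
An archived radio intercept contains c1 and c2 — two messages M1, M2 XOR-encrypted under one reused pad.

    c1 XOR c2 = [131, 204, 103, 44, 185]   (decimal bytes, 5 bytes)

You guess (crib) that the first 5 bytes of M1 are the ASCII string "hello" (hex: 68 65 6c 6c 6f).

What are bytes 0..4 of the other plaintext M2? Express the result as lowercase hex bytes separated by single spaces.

eb a9 0b 40 d6

Since c1 ⊕ c2 = M1 ⊕ M2, XORing with the guessed M1 bytes yields the corresponding M2 bytes: M2 = (c1 ⊕ c2) ⊕ M1.
131 ⊕ 104 = 235
204 ⊕ 101 = 169
103 ⊕ 108 =  11
 44 ⊕ 108 =  64
185 ⊕ 111 = 214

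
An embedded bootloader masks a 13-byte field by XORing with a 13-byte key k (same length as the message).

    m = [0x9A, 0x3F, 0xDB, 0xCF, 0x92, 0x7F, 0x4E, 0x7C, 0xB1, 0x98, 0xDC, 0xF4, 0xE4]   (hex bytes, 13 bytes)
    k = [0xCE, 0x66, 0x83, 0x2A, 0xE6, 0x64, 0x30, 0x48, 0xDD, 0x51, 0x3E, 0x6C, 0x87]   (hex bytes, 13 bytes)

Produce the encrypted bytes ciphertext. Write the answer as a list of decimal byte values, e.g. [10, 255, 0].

154 XOR 206 =  84
 63 XOR 102 =  89
219 XOR 131 =  88
207 XOR  42 = 229
146 XOR 230 = 116
127 XOR 100 =  27
 78 XOR  48 = 126
124 XOR  72 =  52
177 XOR 221 = 108
152 XOR  81 = 201
220 XOR  62 = 226
244 XOR 108 = 152
228 XOR 135 =  99

[84, 89, 88, 229, 116, 27, 126, 52, 108, 201, 226, 152, 99]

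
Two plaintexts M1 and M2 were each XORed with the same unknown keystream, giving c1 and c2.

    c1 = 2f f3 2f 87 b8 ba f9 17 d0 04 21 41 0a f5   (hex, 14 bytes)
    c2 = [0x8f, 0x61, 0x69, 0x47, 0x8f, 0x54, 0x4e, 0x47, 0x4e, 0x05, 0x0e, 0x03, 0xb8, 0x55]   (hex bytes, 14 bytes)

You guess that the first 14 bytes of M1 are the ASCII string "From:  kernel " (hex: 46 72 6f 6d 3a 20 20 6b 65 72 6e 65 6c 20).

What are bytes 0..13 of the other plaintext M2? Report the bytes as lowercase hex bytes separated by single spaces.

e6 e0 29 ad 0d ce 97 3b fb 73 41 27 de 80

First, c1 ⊕ c2 = (M1 ⊕ K) ⊕ (M2 ⊕ K) = M1 ⊕ M2, so the key drops out. Then M2 = (M1 ⊕ M2) ⊕ M1 over the first 14 bytes.
byte 0: (2f ⊕ 8f) ⊕ 46 = a0 ⊕ 46 = e6
byte 1: (f3 ⊕ 61) ⊕ 72 = 92 ⊕ 72 = e0
byte 2: (2f ⊕ 69) ⊕ 6f = 46 ⊕ 6f = 29
byte 3: (87 ⊕ 47) ⊕ 6d = c0 ⊕ 6d = ad
byte 4: (b8 ⊕ 8f) ⊕ 3a = 37 ⊕ 3a = 0d
byte 5: (ba ⊕ 54) ⊕ 20 = ee ⊕ 20 = ce
byte 6: (f9 ⊕ 4e) ⊕ 20 = b7 ⊕ 20 = 97
byte 7: (17 ⊕ 47) ⊕ 6b = 50 ⊕ 6b = 3b
byte 8: (d0 ⊕ 4e) ⊕ 65 = 9e ⊕ 65 = fb
byte 9: (04 ⊕ 05) ⊕ 72 = 01 ⊕ 72 = 73
byte 10: (21 ⊕ 0e) ⊕ 6e = 2f ⊕ 6e = 41
byte 11: (41 ⊕ 03) ⊕ 65 = 42 ⊕ 65 = 27
byte 12: (0a ⊕ b8) ⊕ 6c = b2 ⊕ 6c = de
byte 13: (f5 ⊕ 55) ⊕ 20 = a0 ⊕ 20 = 80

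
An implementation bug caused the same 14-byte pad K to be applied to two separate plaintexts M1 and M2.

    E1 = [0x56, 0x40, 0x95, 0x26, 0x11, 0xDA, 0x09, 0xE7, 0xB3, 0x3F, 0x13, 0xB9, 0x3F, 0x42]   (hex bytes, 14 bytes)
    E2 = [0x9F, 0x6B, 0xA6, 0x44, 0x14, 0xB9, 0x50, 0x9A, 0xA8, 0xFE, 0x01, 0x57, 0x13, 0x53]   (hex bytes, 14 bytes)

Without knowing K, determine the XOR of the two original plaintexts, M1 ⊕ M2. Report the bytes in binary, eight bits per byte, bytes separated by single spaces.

E1 ⊕ E2 = (M1 ⊕ K) ⊕ (M2 ⊕ K) = M1 ⊕ M2 — the shared key cancels under XOR.
byte 0: 01010110 XOR 10011111 = 11001001
byte 1: 01000000 XOR 01101011 = 00101011
byte 2: 10010101 XOR 10100110 = 00110011
byte 3: 00100110 XOR 01000100 = 01100010
byte 4: 00010001 XOR 00010100 = 00000101
byte 5: 11011010 XOR 10111001 = 01100011
byte 6: 00001001 XOR 01010000 = 01011001
byte 7: 11100111 XOR 10011010 = 01111101
byte 8: 10110011 XOR 10101000 = 00011011
byte 9: 00111111 XOR 11111110 = 11000001
byte 10: 00010011 XOR 00000001 = 00010010
byte 11: 10111001 XOR 01010111 = 11101110
byte 12: 00111111 XOR 00010011 = 00101100
byte 13: 01000010 XOR 01010011 = 00010001

11001001 00101011 00110011 01100010 00000101 01100011 01011001 01111101 00011011 11000001 00010010 11101110 00101100 00010001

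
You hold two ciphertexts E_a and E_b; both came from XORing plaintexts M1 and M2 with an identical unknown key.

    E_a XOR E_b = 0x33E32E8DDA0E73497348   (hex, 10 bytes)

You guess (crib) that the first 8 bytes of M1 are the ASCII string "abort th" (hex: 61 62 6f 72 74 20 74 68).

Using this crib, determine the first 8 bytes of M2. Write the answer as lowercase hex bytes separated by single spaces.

Since E_a ⊕ E_b = M1 ⊕ M2, XORing with the guessed M1 bytes yields the corresponding M2 bytes: M2 = (E_a ⊕ E_b) ⊕ M1.
byte 0: 33 XOR 61 = 52
byte 1: e3 XOR 62 = 81
byte 2: 2e XOR 6f = 41
byte 3: 8d XOR 72 = ff
byte 4: da XOR 74 = ae
byte 5: 0e XOR 20 = 2e
byte 6: 73 XOR 74 = 07
byte 7: 49 XOR 68 = 21

52 81 41 ff ae 2e 07 21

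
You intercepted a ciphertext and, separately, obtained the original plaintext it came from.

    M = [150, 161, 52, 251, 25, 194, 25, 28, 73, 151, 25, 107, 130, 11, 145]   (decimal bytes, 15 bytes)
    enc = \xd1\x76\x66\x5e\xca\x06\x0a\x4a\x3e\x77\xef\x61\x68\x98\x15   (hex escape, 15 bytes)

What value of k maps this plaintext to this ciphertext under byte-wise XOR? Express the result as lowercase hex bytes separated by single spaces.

47 d7 52 a5 d3 c4 13 56 77 e0 f6 0a ea 93 84

Since enc = M ⊕ k, XORing both sides with M gives k = M ⊕ enc.
byte 0: 150 XOR 209 =  71
byte 1: 161 XOR 118 = 215
byte 2:  52 XOR 102 =  82
byte 3: 251 XOR  94 = 165
byte 4:  25 XOR 202 = 211
byte 5: 194 XOR   6 = 196
byte 6:  25 XOR  10 =  19
byte 7:  28 XOR  74 =  86
byte 8:  73 XOR  62 = 119
byte 9: 151 XOR 119 = 224
byte 10:  25 XOR 239 = 246
byte 11: 107 XOR  97 =  10
byte 12: 130 XOR 104 = 234
byte 13:  11 XOR 152 = 147
byte 14: 145 XOR  21 = 132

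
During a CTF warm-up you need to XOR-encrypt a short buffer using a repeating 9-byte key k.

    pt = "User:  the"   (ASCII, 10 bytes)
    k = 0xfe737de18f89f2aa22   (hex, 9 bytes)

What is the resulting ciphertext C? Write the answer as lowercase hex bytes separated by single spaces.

ab 00 18 93 b5 a9 d2 de 4a 9b

The 9-byte key repeats, so the effective keystream is fe 73 7d e1 8f 89 f2 aa 22 fe.
byte 0: 55 ⊕ fe = ab
byte 1: 73 ⊕ 73 = 00
byte 2: 65 ⊕ 7d = 18
byte 3: 72 ⊕ e1 = 93
byte 4: 3a ⊕ 8f = b5
byte 5: 20 ⊕ 89 = a9
byte 6: 20 ⊕ f2 = d2
byte 7: 74 ⊕ aa = de
byte 8: 68 ⊕ 22 = 4a
byte 9: 65 ⊕ fe = 9b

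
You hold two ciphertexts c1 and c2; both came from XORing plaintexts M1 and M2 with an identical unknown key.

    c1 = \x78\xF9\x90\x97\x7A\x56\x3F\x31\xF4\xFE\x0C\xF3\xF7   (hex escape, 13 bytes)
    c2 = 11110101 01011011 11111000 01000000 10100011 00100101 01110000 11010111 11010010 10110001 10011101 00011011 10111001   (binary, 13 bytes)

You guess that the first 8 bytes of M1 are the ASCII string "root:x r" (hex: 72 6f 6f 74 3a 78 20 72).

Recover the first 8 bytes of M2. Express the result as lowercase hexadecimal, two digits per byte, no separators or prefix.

ffcd07a3e30b6f94

First, c1 ⊕ c2 = (M1 ⊕ K) ⊕ (M2 ⊕ K) = M1 ⊕ M2, so the key drops out. Then M2 = (M1 ⊕ M2) ⊕ M1 over the first 8 bytes.
byte 0: (78 xor f5) xor 72 = 8d xor 72 = ff
byte 1: (f9 xor 5b) xor 6f = a2 xor 6f = cd
byte 2: (90 xor f8) xor 6f = 68 xor 6f = 07
byte 3: (97 xor 40) xor 74 = d7 xor 74 = a3
byte 4: (7a xor a3) xor 3a = d9 xor 3a = e3
byte 5: (56 xor 25) xor 78 = 73 xor 78 = 0b
byte 6: (3f xor 70) xor 20 = 4f xor 20 = 6f
byte 7: (31 xor d7) xor 72 = e6 xor 72 = 94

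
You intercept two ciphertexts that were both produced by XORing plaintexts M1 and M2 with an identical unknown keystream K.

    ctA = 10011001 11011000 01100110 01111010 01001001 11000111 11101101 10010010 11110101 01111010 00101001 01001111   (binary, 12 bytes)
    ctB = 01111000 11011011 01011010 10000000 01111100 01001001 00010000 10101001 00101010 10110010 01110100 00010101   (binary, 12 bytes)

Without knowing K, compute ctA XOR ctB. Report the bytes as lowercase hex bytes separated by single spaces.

e1 03 3c fa 35 8e fd 3b df c8 5d 5a

ctA ⊕ ctB = (M1 ⊕ K) ⊕ (M2 ⊕ K) = M1 ⊕ M2 — the shared key cancels under XOR.
153 ⊕ 120 = 225
216 ⊕ 219 =   3
102 ⊕  90 =  60
122 ⊕ 128 = 250
 73 ⊕ 124 =  53
199 ⊕  73 = 142
237 ⊕  16 = 253
146 ⊕ 169 =  59
245 ⊕  42 = 223
122 ⊕ 178 = 200
 41 ⊕ 116 =  93
 79 ⊕  21 =  90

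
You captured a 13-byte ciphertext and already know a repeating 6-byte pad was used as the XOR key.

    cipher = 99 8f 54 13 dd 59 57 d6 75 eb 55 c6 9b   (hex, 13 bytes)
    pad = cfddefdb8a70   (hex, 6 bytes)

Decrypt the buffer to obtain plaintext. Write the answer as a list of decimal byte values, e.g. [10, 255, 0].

The 6-byte key repeats, so the effective keystream is cf dd ef db 8a 70 cf dd ef db 8a 70 cf.
byte 0: 10011001 ^ 11001111 = 01010110
byte 1: 10001111 ^ 11011101 = 01010010
byte 2: 01010100 ^ 11101111 = 10111011
byte 3: 00010011 ^ 11011011 = 11001000
byte 4: 11011101 ^ 10001010 = 01010111
byte 5: 01011001 ^ 01110000 = 00101001
byte 6: 01010111 ^ 11001111 = 10011000
byte 7: 11010110 ^ 11011101 = 00001011
byte 8: 01110101 ^ 11101111 = 10011010
byte 9: 11101011 ^ 11011011 = 00110000
byte 10: 01010101 ^ 10001010 = 11011111
byte 11: 11000110 ^ 01110000 = 10110110
byte 12: 10011011 ^ 11001111 = 01010100

[86, 82, 187, 200, 87, 41, 152, 11, 154, 48, 223, 182, 84]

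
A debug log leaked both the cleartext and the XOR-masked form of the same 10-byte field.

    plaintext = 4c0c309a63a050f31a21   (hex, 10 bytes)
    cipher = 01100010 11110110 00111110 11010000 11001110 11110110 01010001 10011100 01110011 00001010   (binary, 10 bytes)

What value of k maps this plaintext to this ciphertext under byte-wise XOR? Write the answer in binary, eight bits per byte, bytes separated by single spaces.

00101110 11111010 00001110 01001010 10101101 01010110 00000001 01101111 01101001 00101011

Since cipher = plaintext ⊕ k, XORing both sides with plaintext gives k = plaintext ⊕ cipher.
byte 0: 4c ⊕ 62 = 2e
byte 1: 0c ⊕ f6 = fa
byte 2: 30 ⊕ 3e = 0e
byte 3: 9a ⊕ d0 = 4a
byte 4: 63 ⊕ ce = ad
byte 5: a0 ⊕ f6 = 56
byte 6: 50 ⊕ 51 = 01
byte 7: f3 ⊕ 9c = 6f
byte 8: 1a ⊕ 73 = 69
byte 9: 21 ⊕ 0a = 2b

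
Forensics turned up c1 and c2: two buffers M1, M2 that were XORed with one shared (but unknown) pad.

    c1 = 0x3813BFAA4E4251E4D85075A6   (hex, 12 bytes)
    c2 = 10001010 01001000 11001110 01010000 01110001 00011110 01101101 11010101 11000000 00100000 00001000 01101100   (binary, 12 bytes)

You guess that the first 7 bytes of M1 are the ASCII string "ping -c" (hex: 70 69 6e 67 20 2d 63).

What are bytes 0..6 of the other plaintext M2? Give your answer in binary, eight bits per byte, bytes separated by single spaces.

First, c1 ⊕ c2 = (M1 ⊕ K) ⊕ (M2 ⊕ K) = M1 ⊕ M2, so the key drops out. Then M2 = (M1 ⊕ M2) ⊕ M1 over the first 7 bytes.
byte 0: (38 ^ 8a) ^ 70 = b2 ^ 70 = c2
byte 1: (13 ^ 48) ^ 69 = 5b ^ 69 = 32
byte 2: (bf ^ ce) ^ 6e = 71 ^ 6e = 1f
byte 3: (aa ^ 50) ^ 67 = fa ^ 67 = 9d
byte 4: (4e ^ 71) ^ 20 = 3f ^ 20 = 1f
byte 5: (42 ^ 1e) ^ 2d = 5c ^ 2d = 71
byte 6: (51 ^ 6d) ^ 63 = 3c ^ 63 = 5f

11000010 00110010 00011111 10011101 00011111 01110001 01011111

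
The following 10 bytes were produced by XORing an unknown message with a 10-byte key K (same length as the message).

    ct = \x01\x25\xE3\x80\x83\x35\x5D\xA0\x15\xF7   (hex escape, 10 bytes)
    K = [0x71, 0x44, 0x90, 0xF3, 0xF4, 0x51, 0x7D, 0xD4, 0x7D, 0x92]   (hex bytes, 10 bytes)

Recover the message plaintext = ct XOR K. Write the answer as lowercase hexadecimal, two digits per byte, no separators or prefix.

XOR is its own inverse, so applying the key byte-wise gives the result directly.
byte 0: 01 ^ 71 = 70
byte 1: 25 ^ 44 = 61
byte 2: e3 ^ 90 = 73
byte 3: 80 ^ f3 = 73
byte 4: 83 ^ f4 = 77
byte 5: 35 ^ 51 = 64
byte 6: 5d ^ 7d = 20
byte 7: a0 ^ d4 = 74
byte 8: 15 ^ 7d = 68
byte 9: f7 ^ 92 = 65

70617373776420746865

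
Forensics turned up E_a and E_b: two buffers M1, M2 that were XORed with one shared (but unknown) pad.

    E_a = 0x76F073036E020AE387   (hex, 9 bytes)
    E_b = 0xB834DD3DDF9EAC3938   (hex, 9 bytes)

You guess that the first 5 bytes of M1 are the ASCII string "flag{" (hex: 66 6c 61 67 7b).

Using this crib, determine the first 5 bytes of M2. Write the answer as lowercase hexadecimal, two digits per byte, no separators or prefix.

a8a8cf59ca

First, E_a ⊕ E_b = (M1 ⊕ K) ⊕ (M2 ⊕ K) = M1 ⊕ M2, so the key drops out. Then M2 = (M1 ⊕ M2) ⊕ M1 over the first 5 bytes.
byte 0: (76 ^ b8) ^ 66 = ce ^ 66 = a8
byte 1: (f0 ^ 34) ^ 6c = c4 ^ 6c = a8
byte 2: (73 ^ dd) ^ 61 = ae ^ 61 = cf
byte 3: (03 ^ 3d) ^ 67 = 3e ^ 67 = 59
byte 4: (6e ^ df) ^ 7b = b1 ^ 7b = ca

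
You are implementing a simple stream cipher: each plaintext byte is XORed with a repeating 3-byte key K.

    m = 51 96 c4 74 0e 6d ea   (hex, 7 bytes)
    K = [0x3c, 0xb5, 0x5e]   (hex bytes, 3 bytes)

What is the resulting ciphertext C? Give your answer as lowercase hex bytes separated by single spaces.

The 3-byte key repeats, so the effective keystream is 3c b5 5e 3c b5 5e 3c.
byte 0:  81 ^  60 = 109
byte 1: 150 ^ 181 =  35
byte 2: 196 ^  94 = 154
byte 3: 116 ^  60 =  72
byte 4:  14 ^ 181 = 187
byte 5: 109 ^  94 =  51
byte 6: 234 ^  60 = 214

6d 23 9a 48 bb 33 d6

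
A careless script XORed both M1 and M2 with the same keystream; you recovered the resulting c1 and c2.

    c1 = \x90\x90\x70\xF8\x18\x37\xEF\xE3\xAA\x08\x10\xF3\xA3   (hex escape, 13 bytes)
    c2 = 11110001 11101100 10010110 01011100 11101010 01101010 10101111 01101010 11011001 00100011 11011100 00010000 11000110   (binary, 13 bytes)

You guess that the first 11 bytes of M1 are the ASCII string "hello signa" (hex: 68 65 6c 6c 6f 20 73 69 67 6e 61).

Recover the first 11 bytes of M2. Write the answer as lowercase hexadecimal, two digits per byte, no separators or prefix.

First, c1 ⊕ c2 = (M1 ⊕ K) ⊕ (M2 ⊕ K) = M1 ⊕ M2, so the key drops out. Then M2 = (M1 ⊕ M2) ⊕ M1 over the first 11 bytes.
byte 0: (90 xor f1) xor 68 = 61 xor 68 = 09
byte 1: (90 xor ec) xor 65 = 7c xor 65 = 19
byte 2: (70 xor 96) xor 6c = e6 xor 6c = 8a
byte 3: (f8 xor 5c) xor 6c = a4 xor 6c = c8
byte 4: (18 xor ea) xor 6f = f2 xor 6f = 9d
byte 5: (37 xor 6a) xor 20 = 5d xor 20 = 7d
byte 6: (ef xor af) xor 73 = 40 xor 73 = 33
byte 7: (e3 xor 6a) xor 69 = 89 xor 69 = e0
byte 8: (aa xor d9) xor 67 = 73 xor 67 = 14
byte 9: (08 xor 23) xor 6e = 2b xor 6e = 45
byte 10: (10 xor dc) xor 61 = cc xor 61 = ad

09198ac89d7d33e01445ad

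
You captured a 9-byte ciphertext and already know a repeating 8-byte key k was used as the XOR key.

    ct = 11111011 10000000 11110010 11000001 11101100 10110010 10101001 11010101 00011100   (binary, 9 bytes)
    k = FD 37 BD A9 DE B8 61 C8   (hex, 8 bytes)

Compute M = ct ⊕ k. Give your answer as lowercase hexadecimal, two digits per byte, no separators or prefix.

The 8-byte key repeats, so the effective keystream is fd 37 bd a9 de b8 61 c8 fd.
byte 0: fb XOR fd = 06
byte 1: 80 XOR 37 = b7
byte 2: f2 XOR bd = 4f
byte 3: c1 XOR a9 = 68
byte 4: ec XOR de = 32
byte 5: b2 XOR b8 = 0a
byte 6: a9 XOR 61 = c8
byte 7: d5 XOR c8 = 1d
byte 8: 1c XOR fd = e1

06b74f68320ac81de1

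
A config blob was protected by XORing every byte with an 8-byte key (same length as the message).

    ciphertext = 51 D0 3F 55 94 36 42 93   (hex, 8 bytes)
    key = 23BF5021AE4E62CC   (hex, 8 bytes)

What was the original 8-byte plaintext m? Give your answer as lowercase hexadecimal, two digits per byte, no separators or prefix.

726f6f743a78205f

byte 0: 51 xor 23 = 72
byte 1: d0 xor bf = 6f
byte 2: 3f xor 50 = 6f
byte 3: 55 xor 21 = 74
byte 4: 94 xor ae = 3a
byte 5: 36 xor 4e = 78
byte 6: 42 xor 62 = 20
byte 7: 93 xor cc = 5f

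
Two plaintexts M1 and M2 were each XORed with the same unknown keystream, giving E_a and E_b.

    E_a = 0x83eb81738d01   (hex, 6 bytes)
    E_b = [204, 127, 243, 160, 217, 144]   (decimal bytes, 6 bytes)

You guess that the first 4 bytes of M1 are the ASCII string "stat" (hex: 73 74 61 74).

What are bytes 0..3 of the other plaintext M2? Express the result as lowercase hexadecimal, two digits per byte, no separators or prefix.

3ce013a7

First, E_a ⊕ E_b = (M1 ⊕ K) ⊕ (M2 ⊕ K) = M1 ⊕ M2, so the key drops out. Then M2 = (M1 ⊕ M2) ⊕ M1 over the first 4 bytes.
byte 0: (83 ⊕ cc) ⊕ 73 = 4f ⊕ 73 = 3c
byte 1: (eb ⊕ 7f) ⊕ 74 = 94 ⊕ 74 = e0
byte 2: (81 ⊕ f3) ⊕ 61 = 72 ⊕ 61 = 13
byte 3: (73 ⊕ a0) ⊕ 74 = d3 ⊕ 74 = a7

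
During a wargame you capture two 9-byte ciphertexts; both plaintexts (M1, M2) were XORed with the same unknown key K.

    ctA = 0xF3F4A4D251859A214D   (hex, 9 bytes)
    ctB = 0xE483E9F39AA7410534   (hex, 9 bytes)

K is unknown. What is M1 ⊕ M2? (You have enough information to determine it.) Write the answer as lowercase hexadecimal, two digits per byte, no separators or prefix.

ctA ⊕ ctB = (M1 ⊕ K) ⊕ (M2 ⊕ K) = M1 ⊕ M2 — the shared key cancels under XOR.
byte 0: f3 xor e4 = 17
byte 1: f4 xor 83 = 77
byte 2: a4 xor e9 = 4d
byte 3: d2 xor f3 = 21
byte 4: 51 xor 9a = cb
byte 5: 85 xor a7 = 22
byte 6: 9a xor 41 = db
byte 7: 21 xor 05 = 24
byte 8: 4d xor 34 = 79

17774d21cb22db2479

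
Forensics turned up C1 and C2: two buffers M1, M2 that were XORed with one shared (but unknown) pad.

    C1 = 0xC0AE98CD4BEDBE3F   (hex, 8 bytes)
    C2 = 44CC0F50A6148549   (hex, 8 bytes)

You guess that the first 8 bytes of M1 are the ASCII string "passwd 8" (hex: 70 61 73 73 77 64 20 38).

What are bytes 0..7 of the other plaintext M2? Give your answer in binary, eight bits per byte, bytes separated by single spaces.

First, C1 ⊕ C2 = (M1 ⊕ K) ⊕ (M2 ⊕ K) = M1 ⊕ M2, so the key drops out. Then M2 = (M1 ⊕ M2) ⊕ M1 over the first 8 bytes.
byte 0: (c0 ⊕ 44) ⊕ 70 = 84 ⊕ 70 = f4
byte 1: (ae ⊕ cc) ⊕ 61 = 62 ⊕ 61 = 03
byte 2: (98 ⊕ 0f) ⊕ 73 = 97 ⊕ 73 = e4
byte 3: (cd ⊕ 50) ⊕ 73 = 9d ⊕ 73 = ee
byte 4: (4b ⊕ a6) ⊕ 77 = ed ⊕ 77 = 9a
byte 5: (ed ⊕ 14) ⊕ 64 = f9 ⊕ 64 = 9d
byte 6: (be ⊕ 85) ⊕ 20 = 3b ⊕ 20 = 1b
byte 7: (3f ⊕ 49) ⊕ 38 = 76 ⊕ 38 = 4e

11110100 00000011 11100100 11101110 10011010 10011101 00011011 01001110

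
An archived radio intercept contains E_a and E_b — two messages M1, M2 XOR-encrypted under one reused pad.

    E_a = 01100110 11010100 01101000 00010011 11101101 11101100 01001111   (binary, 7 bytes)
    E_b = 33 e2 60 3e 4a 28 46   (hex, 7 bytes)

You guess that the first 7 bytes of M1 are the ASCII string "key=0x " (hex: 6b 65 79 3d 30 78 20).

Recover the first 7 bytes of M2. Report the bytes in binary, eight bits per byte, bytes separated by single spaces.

First, E_a ⊕ E_b = (M1 ⊕ K) ⊕ (M2 ⊕ K) = M1 ⊕ M2, so the key drops out. Then M2 = (M1 ⊕ M2) ⊕ M1 over the first 7 bytes.
byte 0: (66 ⊕ 33) ⊕ 6b = 55 ⊕ 6b = 3e
byte 1: (d4 ⊕ e2) ⊕ 65 = 36 ⊕ 65 = 53
byte 2: (68 ⊕ 60) ⊕ 79 = 08 ⊕ 79 = 71
byte 3: (13 ⊕ 3e) ⊕ 3d = 2d ⊕ 3d = 10
byte 4: (ed ⊕ 4a) ⊕ 30 = a7 ⊕ 30 = 97
byte 5: (ec ⊕ 28) ⊕ 78 = c4 ⊕ 78 = bc
byte 6: (4f ⊕ 46) ⊕ 20 = 09 ⊕ 20 = 29

00111110 01010011 01110001 00010000 10010111 10111100 00101001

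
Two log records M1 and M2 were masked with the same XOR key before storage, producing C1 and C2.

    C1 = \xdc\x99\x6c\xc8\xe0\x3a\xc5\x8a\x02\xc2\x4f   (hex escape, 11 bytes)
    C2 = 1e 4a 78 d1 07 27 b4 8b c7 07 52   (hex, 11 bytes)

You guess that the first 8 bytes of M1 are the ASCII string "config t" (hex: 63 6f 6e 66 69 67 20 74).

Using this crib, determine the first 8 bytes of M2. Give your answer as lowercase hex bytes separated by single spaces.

First, C1 ⊕ C2 = (M1 ⊕ K) ⊕ (M2 ⊕ K) = M1 ⊕ M2, so the key drops out. Then M2 = (M1 ⊕ M2) ⊕ M1 over the first 8 bytes.
byte 0: (dc ⊕ 1e) ⊕ 63 = c2 ⊕ 63 = a1
byte 1: (99 ⊕ 4a) ⊕ 6f = d3 ⊕ 6f = bc
byte 2: (6c ⊕ 78) ⊕ 6e = 14 ⊕ 6e = 7a
byte 3: (c8 ⊕ d1) ⊕ 66 = 19 ⊕ 66 = 7f
byte 4: (e0 ⊕ 07) ⊕ 69 = e7 ⊕ 69 = 8e
byte 5: (3a ⊕ 27) ⊕ 67 = 1d ⊕ 67 = 7a
byte 6: (c5 ⊕ b4) ⊕ 20 = 71 ⊕ 20 = 51
byte 7: (8a ⊕ 8b) ⊕ 74 = 01 ⊕ 74 = 75

a1 bc 7a 7f 8e 7a 51 75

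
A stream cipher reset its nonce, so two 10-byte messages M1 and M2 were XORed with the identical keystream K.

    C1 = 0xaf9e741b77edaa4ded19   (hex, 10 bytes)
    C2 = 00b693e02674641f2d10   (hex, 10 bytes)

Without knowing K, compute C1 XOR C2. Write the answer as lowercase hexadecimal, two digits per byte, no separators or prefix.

af28e7fb5199ce52c009

C1 ⊕ C2 = (M1 ⊕ K) ⊕ (M2 ⊕ K) = M1 ⊕ M2 — the shared key cancels under XOR.
byte 0: af ⊕ 00 = af
byte 1: 9e ⊕ b6 = 28
byte 2: 74 ⊕ 93 = e7
byte 3: 1b ⊕ e0 = fb
byte 4: 77 ⊕ 26 = 51
byte 5: ed ⊕ 74 = 99
byte 6: aa ⊕ 64 = ce
byte 7: 4d ⊕ 1f = 52
byte 8: ed ⊕ 2d = c0
byte 9: 19 ⊕ 10 = 09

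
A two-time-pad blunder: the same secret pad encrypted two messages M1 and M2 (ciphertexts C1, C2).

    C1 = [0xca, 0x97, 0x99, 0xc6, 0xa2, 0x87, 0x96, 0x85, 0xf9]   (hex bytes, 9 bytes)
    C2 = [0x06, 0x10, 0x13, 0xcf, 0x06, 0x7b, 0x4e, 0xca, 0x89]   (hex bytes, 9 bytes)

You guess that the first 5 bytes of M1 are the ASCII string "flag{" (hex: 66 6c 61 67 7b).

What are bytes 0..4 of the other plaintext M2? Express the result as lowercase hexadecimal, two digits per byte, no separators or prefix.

First, C1 ⊕ C2 = (M1 ⊕ K) ⊕ (M2 ⊕ K) = M1 ⊕ M2, so the key drops out. Then M2 = (M1 ⊕ M2) ⊕ M1 over the first 5 bytes.
byte 0: (ca xor 06) xor 66 = cc xor 66 = aa
byte 1: (97 xor 10) xor 6c = 87 xor 6c = eb
byte 2: (99 xor 13) xor 61 = 8a xor 61 = eb
byte 3: (c6 xor cf) xor 67 = 09 xor 67 = 6e
byte 4: (a2 xor 06) xor 7b = a4 xor 7b = df

aaebeb6edf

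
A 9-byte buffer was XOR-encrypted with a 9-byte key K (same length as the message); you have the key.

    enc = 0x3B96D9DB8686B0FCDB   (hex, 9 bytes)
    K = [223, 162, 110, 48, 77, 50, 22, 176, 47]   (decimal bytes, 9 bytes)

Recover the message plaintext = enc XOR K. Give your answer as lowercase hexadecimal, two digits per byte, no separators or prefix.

e434b7ebcbb4a64cf4

XOR is its own inverse, so applying the key byte-wise gives the result directly.
byte 0:  59 XOR 223 = 228
byte 1: 150 XOR 162 =  52
byte 2: 217 XOR 110 = 183
byte 3: 219 XOR  48 = 235
byte 4: 134 XOR  77 = 203
byte 5: 134 XOR  50 = 180
byte 6: 176 XOR  22 = 166
byte 7: 252 XOR 176 =  76
byte 8: 219 XOR  47 = 244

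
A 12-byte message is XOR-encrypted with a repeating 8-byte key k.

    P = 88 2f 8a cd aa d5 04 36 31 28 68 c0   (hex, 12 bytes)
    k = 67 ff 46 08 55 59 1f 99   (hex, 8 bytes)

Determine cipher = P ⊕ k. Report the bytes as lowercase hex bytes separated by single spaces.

The 8-byte key repeats, so the effective keystream is 67 ff 46 08 55 59 1f 99 67 ff 46 08.
byte 0: 88 xor 67 = ef
byte 1: 2f xor ff = d0
byte 2: 8a xor 46 = cc
byte 3: cd xor 08 = c5
byte 4: aa xor 55 = ff
byte 5: d5 xor 59 = 8c
byte 6: 04 xor 1f = 1b
byte 7: 36 xor 99 = af
byte 8: 31 xor 67 = 56
byte 9: 28 xor ff = d7
byte 10: 68 xor 46 = 2e
byte 11: c0 xor 08 = c8

ef d0 cc c5 ff 8c 1b af 56 d7 2e c8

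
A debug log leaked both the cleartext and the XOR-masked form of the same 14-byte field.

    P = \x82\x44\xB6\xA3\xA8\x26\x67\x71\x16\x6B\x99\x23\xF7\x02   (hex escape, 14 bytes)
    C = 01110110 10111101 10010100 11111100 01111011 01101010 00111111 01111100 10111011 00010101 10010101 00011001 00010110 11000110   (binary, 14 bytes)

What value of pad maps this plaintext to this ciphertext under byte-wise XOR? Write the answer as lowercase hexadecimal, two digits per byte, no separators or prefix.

f4f9225fd34c580dad7e0c3ae1c4

Since C = P ⊕ pad, XORing both sides with P gives pad = P ⊕ C.
130 XOR 118 = 244
 68 XOR 189 = 249
182 XOR 148 =  34
163 XOR 252 =  95
168 XOR 123 = 211
 38 XOR 106 =  76
103 XOR  63 =  88
113 XOR 124 =  13
 22 XOR 187 = 173
107 XOR  21 = 126
153 XOR 149 =  12
 35 XOR  25 =  58
247 XOR  22 = 225
  2 XOR 198 = 196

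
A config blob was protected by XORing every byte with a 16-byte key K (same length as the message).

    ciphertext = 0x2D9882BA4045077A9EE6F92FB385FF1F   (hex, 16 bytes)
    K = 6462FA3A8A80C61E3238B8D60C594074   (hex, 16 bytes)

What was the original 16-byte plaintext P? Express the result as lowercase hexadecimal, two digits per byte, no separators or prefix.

49fa7880cac5c164acde41f9bfdcbf6b

XOR is its own inverse, so applying the key byte-wise gives the result directly.
byte 0: 2d XOR 64 = 49
byte 1: 98 XOR 62 = fa
byte 2: 82 XOR fa = 78
byte 3: ba XOR 3a = 80
byte 4: 40 XOR 8a = ca
byte 5: 45 XOR 80 = c5
byte 6: 07 XOR c6 = c1
byte 7: 7a XOR 1e = 64
byte 8: 9e XOR 32 = ac
byte 9: e6 XOR 38 = de
byte 10: f9 XOR b8 = 41
byte 11: 2f XOR d6 = f9
byte 12: b3 XOR 0c = bf
byte 13: 85 XOR 59 = dc
byte 14: ff XOR 40 = bf
byte 15: 1f XOR 74 = 6b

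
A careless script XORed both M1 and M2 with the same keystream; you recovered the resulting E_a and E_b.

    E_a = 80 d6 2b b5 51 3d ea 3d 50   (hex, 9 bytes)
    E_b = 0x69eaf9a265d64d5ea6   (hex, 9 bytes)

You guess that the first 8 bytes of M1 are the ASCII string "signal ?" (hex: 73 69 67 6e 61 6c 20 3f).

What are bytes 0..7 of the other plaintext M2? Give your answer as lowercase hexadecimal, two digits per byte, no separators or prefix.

9a55b5795587875c

First, E_a ⊕ E_b = (M1 ⊕ K) ⊕ (M2 ⊕ K) = M1 ⊕ M2, so the key drops out. Then M2 = (M1 ⊕ M2) ⊕ M1 over the first 8 bytes.
byte 0: (80 ^ 69) ^ 73 = e9 ^ 73 = 9a
byte 1: (d6 ^ ea) ^ 69 = 3c ^ 69 = 55
byte 2: (2b ^ f9) ^ 67 = d2 ^ 67 = b5
byte 3: (b5 ^ a2) ^ 6e = 17 ^ 6e = 79
byte 4: (51 ^ 65) ^ 61 = 34 ^ 61 = 55
byte 5: (3d ^ d6) ^ 6c = eb ^ 6c = 87
byte 6: (ea ^ 4d) ^ 20 = a7 ^ 20 = 87
byte 7: (3d ^ 5e) ^ 3f = 63 ^ 3f = 5c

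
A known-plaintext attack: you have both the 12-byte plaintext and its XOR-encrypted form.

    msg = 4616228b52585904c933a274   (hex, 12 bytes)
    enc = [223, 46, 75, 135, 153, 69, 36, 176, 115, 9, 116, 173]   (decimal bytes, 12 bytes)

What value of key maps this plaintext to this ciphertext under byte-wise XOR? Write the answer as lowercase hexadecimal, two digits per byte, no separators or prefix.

9938690ccb1d7db4ba3ad6d9

Since enc = msg ⊕ key, XORing both sides with msg gives key = msg ⊕ enc.
46 ^ df = 99
16 ^ 2e = 38
22 ^ 4b = 69
8b ^ 87 = 0c
52 ^ 99 = cb
58 ^ 45 = 1d
59 ^ 24 = 7d
04 ^ b0 = b4
c9 ^ 73 = ba
33 ^ 09 = 3a
a2 ^ 74 = d6
74 ^ ad = d9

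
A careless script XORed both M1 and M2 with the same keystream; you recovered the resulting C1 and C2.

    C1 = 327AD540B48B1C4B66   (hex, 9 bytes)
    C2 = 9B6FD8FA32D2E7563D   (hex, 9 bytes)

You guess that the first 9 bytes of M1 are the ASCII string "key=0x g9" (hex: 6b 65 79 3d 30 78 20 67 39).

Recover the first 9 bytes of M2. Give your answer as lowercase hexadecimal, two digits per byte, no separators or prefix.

c2707487b621db7a62

First, C1 ⊕ C2 = (M1 ⊕ K) ⊕ (M2 ⊕ K) = M1 ⊕ M2, so the key drops out. Then M2 = (M1 ⊕ M2) ⊕ M1 over the first 9 bytes.
byte 0: (32 XOR 9b) XOR 6b = a9 XOR 6b = c2
byte 1: (7a XOR 6f) XOR 65 = 15 XOR 65 = 70
byte 2: (d5 XOR d8) XOR 79 = 0d XOR 79 = 74
byte 3: (40 XOR fa) XOR 3d = ba XOR 3d = 87
byte 4: (b4 XOR 32) XOR 30 = 86 XOR 30 = b6
byte 5: (8b XOR d2) XOR 78 = 59 XOR 78 = 21
byte 6: (1c XOR e7) XOR 20 = fb XOR 20 = db
byte 7: (4b XOR 56) XOR 67 = 1d XOR 67 = 7a
byte 8: (66 XOR 3d) XOR 39 = 5b XOR 39 = 62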